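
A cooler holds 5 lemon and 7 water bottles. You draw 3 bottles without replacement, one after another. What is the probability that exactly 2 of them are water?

21/44

One ordering (water drawn first) has probability 7/12 × 6/11 × 5/10 = 210/1320 = 7/44.
There are C(3,2) = 3 such orderings, each equally likely, so P = 3 × 7/44 = 21/44.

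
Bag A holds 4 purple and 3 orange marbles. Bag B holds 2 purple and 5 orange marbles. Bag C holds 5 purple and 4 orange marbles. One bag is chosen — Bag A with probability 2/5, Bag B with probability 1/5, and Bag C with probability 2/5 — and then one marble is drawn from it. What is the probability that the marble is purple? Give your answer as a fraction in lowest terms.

From Bag A: P(purple) = 4/7.
From Bag B: P(purple) = 2/7.
From Bag C: P(purple) = 5/9.
Total probability = (2/5)(4/7) + (1/5)(2/7) + (2/5)(5/9) = 32/63.

32/63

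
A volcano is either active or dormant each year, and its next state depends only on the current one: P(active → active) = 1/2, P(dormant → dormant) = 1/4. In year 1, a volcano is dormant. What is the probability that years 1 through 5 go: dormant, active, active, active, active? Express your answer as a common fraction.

Year 1 is given. For each transition, use the conditional probability from the current state:
P(active | dormant) = 3/4; P(active | active) = 1/2; P(active | active) = 1/2; P(active | active) = 1/2.
P = 3/4 × 1/2 × 1/2 × 1/2 = 3/32.

3/32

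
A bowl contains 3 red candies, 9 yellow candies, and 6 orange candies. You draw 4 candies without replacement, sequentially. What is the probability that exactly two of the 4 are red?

One ordering (red drawn first) has probability 3/18 × 2/17 × 15/16 × 14/15 = 1260/73440 = 7/408.
There are C(4,2) = 6 such orderings, each equally likely, so P = 6 × 7/408 = 7/68.

7/68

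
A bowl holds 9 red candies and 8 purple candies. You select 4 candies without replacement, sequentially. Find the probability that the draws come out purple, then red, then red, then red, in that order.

Chain rule:
P = 8/17 × 9/16 × 8/15 × 7/14 = 4032/57120 = 6/85.

6/85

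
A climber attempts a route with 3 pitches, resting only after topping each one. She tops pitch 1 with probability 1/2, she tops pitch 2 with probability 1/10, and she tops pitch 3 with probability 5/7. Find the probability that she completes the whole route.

1/28

Each stage is reached only if all earlier stages succeed, so
P = 1/2 × 1/10 × 5/7 = 5/140 = 1/28.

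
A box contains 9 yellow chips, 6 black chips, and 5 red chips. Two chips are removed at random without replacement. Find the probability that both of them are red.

1/19

P(every draw is red) = 5/20 × 4/19 = 20/380 = 1/19.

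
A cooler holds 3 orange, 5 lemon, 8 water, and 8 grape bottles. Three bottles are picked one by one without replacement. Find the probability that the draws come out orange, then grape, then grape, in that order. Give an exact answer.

7/506

Each draw changes the counts, so multiply the conditional probabilities along the sequence:
P = 3/24 × 8/23 × 7/22 = 168/12144 = 7/506.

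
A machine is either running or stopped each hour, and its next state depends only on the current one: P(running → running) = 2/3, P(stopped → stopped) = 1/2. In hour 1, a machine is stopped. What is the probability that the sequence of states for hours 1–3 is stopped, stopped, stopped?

1/4

Hour 1 is given. For each transition, use the conditional probability from the current state:
P(stopped | stopped) = 1/2; P(stopped | stopped) = 1/2.
P = 1/2 × 1/2 = 1/4.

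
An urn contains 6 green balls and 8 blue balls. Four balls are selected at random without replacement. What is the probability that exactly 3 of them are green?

160/1001

One ordering (green drawn first) has probability 6/14 × 5/13 × 4/12 × 8/11 = 960/24024 = 40/1001.
There are C(4,3) = 4 such orderings, each equally likely, so P = 4 × 40/1001 = 160/1001.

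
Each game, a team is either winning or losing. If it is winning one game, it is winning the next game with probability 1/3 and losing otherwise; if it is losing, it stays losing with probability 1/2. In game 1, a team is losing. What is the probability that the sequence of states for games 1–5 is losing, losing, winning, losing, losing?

Game 1 is given. For each transition, use the conditional probability from the current state:
P(losing | losing) = 1/2; P(winning | losing) = 1/2; P(losing | winning) = 2/3; P(losing | losing) = 1/2.
P = 1/2 × 1/2 × 2/3 × 1/2 = 2/24 = 1/12.

1/12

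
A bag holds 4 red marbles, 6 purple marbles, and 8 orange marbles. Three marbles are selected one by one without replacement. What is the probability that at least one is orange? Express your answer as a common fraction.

29/34

P(no orange) = 10/18 × 9/17 × 8/16 = 720/4896 = 5/34.
P(at least one) = 1 − 5/34 = 29/34.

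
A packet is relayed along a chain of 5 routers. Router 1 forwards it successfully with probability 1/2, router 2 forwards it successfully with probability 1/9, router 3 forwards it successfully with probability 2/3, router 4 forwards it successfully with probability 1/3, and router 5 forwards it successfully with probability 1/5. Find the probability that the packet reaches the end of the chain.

The events are sequential, so multiply the conditional probabilities:
P = 1/2 × 1/9 × 2/3 × 1/3 × 1/5 = 2/810 = 1/405.

1/405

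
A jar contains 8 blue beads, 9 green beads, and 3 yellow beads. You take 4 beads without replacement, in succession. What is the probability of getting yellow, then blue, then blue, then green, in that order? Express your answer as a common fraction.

21/1615

Chain rule:
P = 3/20 × 8/19 × 7/18 × 9/17 = 1512/116280 = 21/1615.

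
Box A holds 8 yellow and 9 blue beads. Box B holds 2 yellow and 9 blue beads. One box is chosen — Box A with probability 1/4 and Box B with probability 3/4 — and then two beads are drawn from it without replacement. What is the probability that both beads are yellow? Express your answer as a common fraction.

From Box A: P(both yellow) = (8/17)(7/16) = 7/34.
From Box B: P(both yellow) = (2/11)(1/10) = 1/55.
Total probability = (1/4)(7/34) + (3/4)(1/55) = 487/7480.

487/7480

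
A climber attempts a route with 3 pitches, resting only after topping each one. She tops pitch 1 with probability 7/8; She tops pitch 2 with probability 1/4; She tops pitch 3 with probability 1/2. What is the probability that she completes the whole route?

Each stage is reached only if all earlier stages succeed, so
P = 7/8 × 1/4 × 1/2 = 7/64.

7/64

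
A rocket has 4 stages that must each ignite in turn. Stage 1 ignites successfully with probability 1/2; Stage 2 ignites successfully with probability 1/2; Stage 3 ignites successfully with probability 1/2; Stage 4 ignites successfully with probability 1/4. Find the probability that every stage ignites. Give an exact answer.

Multiplying along the chain,
P = 1/2 × 1/2 × 1/2 × 1/4 = 1/32.

1/32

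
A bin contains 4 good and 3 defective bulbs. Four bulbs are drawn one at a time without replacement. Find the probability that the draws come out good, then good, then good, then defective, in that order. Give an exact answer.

Each draw changes the counts, so multiply the conditional probabilities along the sequence:
P = 4/7 × 3/6 × 2/5 × 3/4 = 72/840 = 3/35.

3/35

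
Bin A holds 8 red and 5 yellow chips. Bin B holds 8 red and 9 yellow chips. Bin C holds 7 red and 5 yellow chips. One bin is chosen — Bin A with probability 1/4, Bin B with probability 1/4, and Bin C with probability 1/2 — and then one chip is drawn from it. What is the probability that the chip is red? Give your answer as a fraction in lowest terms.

2987/5304

From Bin A: P(red) = 8/13.
From Bin B: P(red) = 8/17.
From Bin C: P(red) = 7/12.
Total probability = (1/4)(8/13) + (1/4)(8/17) + (1/2)(7/12) = 2987/5304.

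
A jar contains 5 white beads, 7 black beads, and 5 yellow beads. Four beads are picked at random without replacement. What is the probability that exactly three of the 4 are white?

6/119

One ordering (white drawn first) has probability 5/17 × 4/16 × 3/15 × 12/14 = 720/57120 = 3/238.
There are C(4,3) = 4 such orderings, each equally likely, so P = 4 × 3/238 = 6/119.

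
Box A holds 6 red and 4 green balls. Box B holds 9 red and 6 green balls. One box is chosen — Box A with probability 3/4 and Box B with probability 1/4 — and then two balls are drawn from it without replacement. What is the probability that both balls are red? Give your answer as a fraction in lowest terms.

From Box A: P(both red) = (6/10)(5/9) = 1/3.
From Box B: P(both red) = (9/15)(8/14) = 12/35.
Total probability = (3/4)(1/3) + (1/4)(12/35) = 47/140.

47/140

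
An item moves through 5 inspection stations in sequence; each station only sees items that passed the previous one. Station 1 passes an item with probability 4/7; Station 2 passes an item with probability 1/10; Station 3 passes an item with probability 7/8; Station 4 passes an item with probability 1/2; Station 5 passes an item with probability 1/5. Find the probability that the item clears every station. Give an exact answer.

1/200

Multiplying along the chain,
P = 4/7 × 1/10 × 7/8 × 1/2 × 1/5 = 28/5600 = 1/200.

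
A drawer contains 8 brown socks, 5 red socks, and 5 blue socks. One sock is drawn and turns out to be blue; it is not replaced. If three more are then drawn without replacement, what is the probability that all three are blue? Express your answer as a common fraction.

After the first draw, 4 of the remaining 17 socks are blue.
P = 4/17 × 3/16 × 2/15 = 24/4080 = 1/170.

1/170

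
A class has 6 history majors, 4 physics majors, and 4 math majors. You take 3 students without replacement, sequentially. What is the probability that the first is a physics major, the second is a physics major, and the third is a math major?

Each draw changes the counts, so multiply the conditional probabilities along the sequence:
P = 4/14 × 3/13 × 4/12 = 48/2184 = 2/91.

2/91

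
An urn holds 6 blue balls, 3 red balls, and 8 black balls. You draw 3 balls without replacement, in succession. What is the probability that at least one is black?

149/170

P(no black) = 9/17 × 8/16 × 7/15 = 504/4080 = 21/170.
P(at least one) = 1 − 21/170 = 149/170.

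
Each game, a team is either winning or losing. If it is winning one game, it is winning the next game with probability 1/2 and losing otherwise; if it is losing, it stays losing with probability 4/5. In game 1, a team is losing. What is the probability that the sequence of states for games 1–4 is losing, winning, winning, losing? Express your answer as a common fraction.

Game 1 is given. For each transition, use the conditional probability from the current state:
P(winning | losing) = 1/5; P(winning | winning) = 1/2; P(losing | winning) = 1/2.
P = 1/5 × 1/2 × 1/2 = 1/20.

1/20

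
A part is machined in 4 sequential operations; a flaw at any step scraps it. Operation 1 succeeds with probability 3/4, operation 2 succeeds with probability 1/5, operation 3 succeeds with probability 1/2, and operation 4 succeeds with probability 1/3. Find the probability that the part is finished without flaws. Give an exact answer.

1/40

The events are sequential, so multiply the conditional probabilities:
P = 3/4 × 1/5 × 1/2 × 1/3 = 3/120 = 1/40.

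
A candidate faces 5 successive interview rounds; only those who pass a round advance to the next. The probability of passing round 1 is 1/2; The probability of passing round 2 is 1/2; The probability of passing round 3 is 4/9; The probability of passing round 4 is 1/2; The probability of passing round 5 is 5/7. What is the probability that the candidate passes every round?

5/126

Each stage is reached only if all earlier stages succeed, so
P = 1/2 × 1/2 × 4/9 × 1/2 × 5/7 = 20/504 = 5/126.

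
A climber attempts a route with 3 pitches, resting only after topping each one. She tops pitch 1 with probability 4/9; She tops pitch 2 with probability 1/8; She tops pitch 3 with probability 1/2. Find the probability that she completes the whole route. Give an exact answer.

1/36

The events are sequential, so multiply the conditional probabilities:
P = 4/9 × 1/8 × 1/2 = 4/144 = 1/36.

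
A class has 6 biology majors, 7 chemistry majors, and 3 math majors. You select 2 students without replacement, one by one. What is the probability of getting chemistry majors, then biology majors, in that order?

Chain rule:
P = 7/16 × 6/15 = 42/240 = 7/40.

7/40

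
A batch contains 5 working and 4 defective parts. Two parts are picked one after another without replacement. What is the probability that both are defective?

1/6

P(all defective) = 4/9 × 3/8 = 12/72 = 1/6.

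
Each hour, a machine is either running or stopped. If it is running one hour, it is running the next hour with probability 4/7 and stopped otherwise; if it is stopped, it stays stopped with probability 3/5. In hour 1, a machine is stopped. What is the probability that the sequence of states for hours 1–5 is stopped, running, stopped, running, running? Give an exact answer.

Hour 1 is given. For each transition, use the conditional probability from the current state:
P(running | stopped) = 2/5; P(stopped | running) = 3/7; P(running | stopped) = 2/5; P(running | running) = 4/7.
P = 2/5 × 3/7 × 2/5 × 4/7 = 48/1225.

48/1225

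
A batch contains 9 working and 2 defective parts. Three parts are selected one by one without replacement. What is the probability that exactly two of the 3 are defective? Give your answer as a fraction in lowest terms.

3/55

One ordering (defective drawn first) has probability 2/11 × 1/10 × 9/9 = 18/990 = 1/55.
There are C(3,2) = 3 such orderings, each equally likely, so P = 3 × 1/55 = 3/55.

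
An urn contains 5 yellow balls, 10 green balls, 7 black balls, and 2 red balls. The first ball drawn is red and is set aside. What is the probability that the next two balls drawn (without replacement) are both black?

With the first ball removed, 7 black remain out of 23.
P = 7/23 × 6/22 = 42/506 = 21/253.

21/253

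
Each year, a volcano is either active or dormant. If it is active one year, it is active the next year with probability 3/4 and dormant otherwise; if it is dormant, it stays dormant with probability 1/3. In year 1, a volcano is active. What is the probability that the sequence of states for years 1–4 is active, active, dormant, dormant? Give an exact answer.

1/16

Year 1 is given. For each transition, use the conditional probability from the current state:
P(active | active) = 3/4; P(dormant | active) = 1/4; P(dormant | dormant) = 1/3.
P = 3/4 × 1/4 × 1/3 = 3/48 = 1/16.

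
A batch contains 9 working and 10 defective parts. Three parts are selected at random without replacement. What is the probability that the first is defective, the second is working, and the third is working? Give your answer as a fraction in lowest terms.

Multiply the probability of each draw given the previous ones:
P = 10/19 × 9/18 × 8/17 = 720/5814 = 40/323.

40/323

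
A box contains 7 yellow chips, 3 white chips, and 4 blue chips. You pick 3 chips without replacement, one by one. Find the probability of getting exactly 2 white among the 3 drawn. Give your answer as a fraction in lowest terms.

One ordering (white drawn first) has probability 3/14 × 2/13 × 11/12 = 66/2184 = 11/364.
There are C(3,2) = 3 such orderings, each equally likely, so P = 3 × 11/364 = 33/364.

33/364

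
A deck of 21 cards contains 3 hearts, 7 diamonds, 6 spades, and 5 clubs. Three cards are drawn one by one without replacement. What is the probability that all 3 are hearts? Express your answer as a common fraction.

1/1330

P(all hearts) = 3/21 × 2/20 × 1/19 = 6/7980 = 1/1330.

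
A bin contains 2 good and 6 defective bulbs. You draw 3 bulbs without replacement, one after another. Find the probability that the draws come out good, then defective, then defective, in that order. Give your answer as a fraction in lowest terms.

5/28

Multiply the probability of each draw given the previous ones:
P = 2/8 × 6/7 × 5/6 = 60/336 = 5/28.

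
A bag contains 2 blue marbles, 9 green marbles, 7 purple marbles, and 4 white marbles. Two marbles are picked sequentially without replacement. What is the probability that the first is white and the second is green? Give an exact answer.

Each draw changes the counts, so multiply the conditional probabilities along the sequence:
P = 4/22 × 9/21 = 36/462 = 6/77.

6/77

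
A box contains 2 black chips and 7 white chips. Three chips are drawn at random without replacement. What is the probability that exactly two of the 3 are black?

One ordering (black drawn first) has probability 2/9 × 1/8 × 7/7 = 14/504 = 1/36.
There are C(3,2) = 3 such orderings, each equally likely, so P = 3 × 1/36 = 1/12.

1/12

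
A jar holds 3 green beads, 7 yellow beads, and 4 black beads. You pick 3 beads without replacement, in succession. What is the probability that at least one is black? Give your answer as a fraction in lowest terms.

61/91

P(no black) = 10/14 × 9/13 × 8/12 = 720/2184 = 30/91.
P(at least one) = 1 − 30/91 = 61/91.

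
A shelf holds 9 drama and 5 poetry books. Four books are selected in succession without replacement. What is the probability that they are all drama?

P(all drama) = 9/14 × 8/13 × 7/12 × 6/11 = 3024/24024 = 18/143.

18/143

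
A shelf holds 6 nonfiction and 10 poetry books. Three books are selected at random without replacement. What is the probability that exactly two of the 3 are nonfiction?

One ordering (nonfiction drawn first) has probability 6/16 × 5/15 × 10/14 = 300/3360 = 5/56.
There are C(3,2) = 3 such orderings, each equally likely, so P = 3 × 5/56 = 15/56.

15/56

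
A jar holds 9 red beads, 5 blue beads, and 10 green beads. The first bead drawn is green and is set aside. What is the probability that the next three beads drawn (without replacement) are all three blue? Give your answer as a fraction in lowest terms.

10/1771

After the first draw, 5 of the remaining 23 beads are blue.
P = 5/23 × 4/22 × 3/21 = 60/10626 = 10/1771.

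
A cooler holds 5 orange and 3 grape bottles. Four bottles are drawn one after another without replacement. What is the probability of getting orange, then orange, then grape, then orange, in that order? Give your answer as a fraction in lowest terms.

Multiply the probability of each draw given the previous ones:
P = 5/8 × 4/7 × 3/6 × 3/5 = 180/1680 = 3/28.

3/28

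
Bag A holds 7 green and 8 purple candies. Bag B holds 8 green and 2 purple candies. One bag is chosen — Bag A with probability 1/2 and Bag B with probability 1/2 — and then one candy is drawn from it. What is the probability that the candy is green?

From Bag A: P(green) = 7/15.
From Bag B: P(green) = 8/10.
Total probability = (1/2)(7/15) + (1/2)(8/10) = 19/30.

19/30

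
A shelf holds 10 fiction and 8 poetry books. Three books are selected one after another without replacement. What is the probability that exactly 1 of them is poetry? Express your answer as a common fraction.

One ordering (poetry drawn first) has probability 8/18 × 10/17 × 9/16 = 720/4896 = 5/34.
There are C(3,1) = 3 such orderings, each equally likely, so P = 3 × 5/34 = 15/34.

15/34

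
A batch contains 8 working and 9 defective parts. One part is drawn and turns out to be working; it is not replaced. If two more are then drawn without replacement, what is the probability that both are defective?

3/10

With the first part removed, 9 defective remain out of 16.
P = 9/16 × 8/15 = 72/240 = 3/10.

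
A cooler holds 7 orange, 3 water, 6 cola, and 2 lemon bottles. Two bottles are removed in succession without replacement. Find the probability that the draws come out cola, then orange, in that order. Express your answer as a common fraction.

7/51

Each draw changes the counts, so multiply the conditional probabilities along the sequence:
P = 6/18 × 7/17 = 42/306 = 7/51.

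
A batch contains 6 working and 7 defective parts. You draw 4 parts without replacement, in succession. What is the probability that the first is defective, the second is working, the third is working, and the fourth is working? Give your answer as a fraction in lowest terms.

Chain rule:
P = 7/13 × 6/12 × 5/11 × 4/10 = 840/17160 = 7/143.

7/143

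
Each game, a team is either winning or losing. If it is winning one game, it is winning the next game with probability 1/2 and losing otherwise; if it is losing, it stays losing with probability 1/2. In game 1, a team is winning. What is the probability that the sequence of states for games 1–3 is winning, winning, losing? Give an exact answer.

Game 1 is given. For each transition, use the conditional probability from the current state:
P(winning | winning) = 1/2; P(losing | winning) = 1/2.
P = 1/2 × 1/2 = 1/4.

1/4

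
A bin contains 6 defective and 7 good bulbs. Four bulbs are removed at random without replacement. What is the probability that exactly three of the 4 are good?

42/143

One ordering (good drawn first) has probability 7/13 × 6/12 × 5/11 × 6/10 = 1260/17160 = 21/286.
There are C(4,3) = 4 such orderings, each equally likely, so P = 4 × 21/286 = 42/143.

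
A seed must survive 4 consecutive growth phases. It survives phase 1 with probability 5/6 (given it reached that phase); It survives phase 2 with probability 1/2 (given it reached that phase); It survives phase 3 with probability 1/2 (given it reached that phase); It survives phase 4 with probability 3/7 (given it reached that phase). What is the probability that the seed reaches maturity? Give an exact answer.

5/56

Each stage is reached only if all earlier stages succeed, so
P = 5/6 × 1/2 × 1/2 × 3/7 = 15/168 = 5/56.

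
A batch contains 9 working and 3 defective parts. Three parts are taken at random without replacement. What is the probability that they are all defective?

1/220

P(all defective) = 3/12 × 2/11 × 1/10 = 6/1320 = 1/220.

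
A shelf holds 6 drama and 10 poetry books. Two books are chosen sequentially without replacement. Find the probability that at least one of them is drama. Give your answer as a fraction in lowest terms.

5/8

P(no drama) = 10/16 × 9/15 = 90/240 = 3/8.
P(at least one) = 1 − 3/8 = 5/8.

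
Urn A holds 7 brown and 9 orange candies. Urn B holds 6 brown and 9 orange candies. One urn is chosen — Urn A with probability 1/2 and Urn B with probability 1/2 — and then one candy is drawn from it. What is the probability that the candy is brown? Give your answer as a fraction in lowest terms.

67/160

From Urn A: P(brown) = 7/16.
From Urn B: P(brown) = 6/15.
Total probability = (1/2)(7/16) + (1/2)(6/15) = 67/160.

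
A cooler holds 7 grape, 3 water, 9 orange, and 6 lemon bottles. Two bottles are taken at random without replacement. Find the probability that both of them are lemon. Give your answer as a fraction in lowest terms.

P(all lemon) = 6/25 × 5/24 = 30/600 = 1/20.

1/20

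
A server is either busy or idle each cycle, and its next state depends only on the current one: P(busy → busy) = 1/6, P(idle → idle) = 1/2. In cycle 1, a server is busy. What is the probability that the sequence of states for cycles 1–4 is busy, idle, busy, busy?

5/72

Cycle 1 is given. For each transition, use the conditional probability from the current state:
P(idle | busy) = 5/6; P(busy | idle) = 1/2; P(busy | busy) = 1/6.
P = 5/6 × 1/2 × 1/6 = 5/72.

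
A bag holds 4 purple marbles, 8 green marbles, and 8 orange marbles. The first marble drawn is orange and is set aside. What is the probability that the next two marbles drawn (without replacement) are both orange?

With the first marble removed, 7 orange remain out of 19.
P = 7/19 × 6/18 = 42/342 = 7/57.

7/57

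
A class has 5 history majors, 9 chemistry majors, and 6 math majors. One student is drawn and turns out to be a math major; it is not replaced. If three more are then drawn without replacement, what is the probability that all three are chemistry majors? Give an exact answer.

28/323

With the first student removed, 9 chemistry majors remain out of 19.
P = 9/19 × 8/18 × 7/17 = 504/5814 = 28/323.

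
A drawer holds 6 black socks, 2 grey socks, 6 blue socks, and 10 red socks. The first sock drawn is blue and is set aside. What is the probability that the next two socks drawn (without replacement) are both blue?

10/253

With the first sock removed, 5 blue remain out of 23.
P = 5/23 × 4/22 = 20/506 = 10/253.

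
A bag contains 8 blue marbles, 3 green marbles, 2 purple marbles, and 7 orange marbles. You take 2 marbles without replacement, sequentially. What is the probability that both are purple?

P(every draw is purple) = 2/20 × 1/19 = 2/380 = 1/190.

1/190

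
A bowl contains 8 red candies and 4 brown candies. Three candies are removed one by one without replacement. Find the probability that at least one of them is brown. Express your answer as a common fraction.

P(no brown) = 8/12 × 7/11 × 6/10 = 336/1320 = 14/55.
P(at least one) = 1 − 14/55 = 41/55.

41/55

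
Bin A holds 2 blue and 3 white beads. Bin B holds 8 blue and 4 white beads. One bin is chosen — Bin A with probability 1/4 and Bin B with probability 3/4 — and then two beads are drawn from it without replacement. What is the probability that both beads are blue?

151/440

From Bin A: P(both blue) = (2/5)(1/4) = 1/10.
From Bin B: P(both blue) = (8/12)(7/11) = 14/33.
Total probability = (1/4)(1/10) + (3/4)(14/33) = 151/440.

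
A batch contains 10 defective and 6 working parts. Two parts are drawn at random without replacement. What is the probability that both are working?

P = 6/16 × 5/15 = 30/240 = 1/8.

1/8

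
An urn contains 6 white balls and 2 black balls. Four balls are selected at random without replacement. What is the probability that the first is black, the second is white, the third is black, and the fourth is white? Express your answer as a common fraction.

1/28

Multiply the probability of each draw given the previous ones:
P = 2/8 × 6/7 × 1/6 × 5/5 = 60/1680 = 1/28.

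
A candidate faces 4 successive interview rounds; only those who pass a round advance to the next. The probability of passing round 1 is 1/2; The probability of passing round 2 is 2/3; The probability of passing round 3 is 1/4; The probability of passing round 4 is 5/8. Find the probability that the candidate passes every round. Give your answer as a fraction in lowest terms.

The events are sequential, so multiply the conditional probabilities:
P = 1/2 × 2/3 × 1/4 × 5/8 = 10/192 = 5/96.

5/96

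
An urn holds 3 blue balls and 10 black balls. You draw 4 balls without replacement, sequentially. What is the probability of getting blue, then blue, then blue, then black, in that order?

Chain rule:
P = 3/13 × 2/12 × 1/11 × 10/10 = 60/17160 = 1/286.

1/286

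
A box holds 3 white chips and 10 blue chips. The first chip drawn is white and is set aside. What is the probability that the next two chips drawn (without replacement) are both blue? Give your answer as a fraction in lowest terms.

With the first chip removed, 10 blue remain out of 12.
P = 10/12 × 9/11 = 90/132 = 15/22.

15/22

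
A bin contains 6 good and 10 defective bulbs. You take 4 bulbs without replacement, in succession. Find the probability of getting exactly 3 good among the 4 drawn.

10/91

One ordering (good drawn first) has probability 6/16 × 5/15 × 4/14 × 10/13 = 1200/43680 = 5/182.
There are C(4,3) = 4 such orderings, each equally likely, so P = 4 × 5/182 = 10/91.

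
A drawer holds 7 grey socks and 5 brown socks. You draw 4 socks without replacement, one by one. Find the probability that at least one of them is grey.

98/99

P(no grey) = 5/12 × 4/11 × 3/10 × 2/9 = 120/11880 = 1/99.
P(at least one) = 1 − 1/99 = 98/99.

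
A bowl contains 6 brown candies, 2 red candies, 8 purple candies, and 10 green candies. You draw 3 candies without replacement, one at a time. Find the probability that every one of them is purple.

P(all purple) = 8/26 × 7/25 × 6/24 = 336/15600 = 7/325.

7/325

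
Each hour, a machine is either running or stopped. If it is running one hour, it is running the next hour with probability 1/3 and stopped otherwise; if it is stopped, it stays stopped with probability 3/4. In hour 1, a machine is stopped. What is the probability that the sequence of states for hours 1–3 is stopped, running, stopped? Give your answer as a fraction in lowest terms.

Hour 1 is given. For each transition, use the conditional probability from the current state:
P(running | stopped) = 1/4; P(stopped | running) = 2/3.
P = 1/4 × 2/3 = 2/12 = 1/6.

1/6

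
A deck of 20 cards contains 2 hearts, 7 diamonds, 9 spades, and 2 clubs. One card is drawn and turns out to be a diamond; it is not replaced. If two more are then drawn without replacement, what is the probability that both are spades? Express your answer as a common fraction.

4/19

With the first card removed, 9 spades remain out of 19.
P = 9/19 × 8/18 = 72/342 = 4/19.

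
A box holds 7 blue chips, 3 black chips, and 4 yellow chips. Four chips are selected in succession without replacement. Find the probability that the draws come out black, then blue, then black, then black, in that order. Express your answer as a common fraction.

1/572

Multiply the probability of each draw given the previous ones:
P = 3/14 × 7/13 × 2/12 × 1/11 = 42/24024 = 1/572.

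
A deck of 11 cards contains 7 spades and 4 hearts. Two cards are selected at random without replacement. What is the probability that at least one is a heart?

34/55

P(no hearts) = 7/11 × 6/10 = 42/110 = 21/55.
P(at least one) = 1 − 21/55 = 34/55.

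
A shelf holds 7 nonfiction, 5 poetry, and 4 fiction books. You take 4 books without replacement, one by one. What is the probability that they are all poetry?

1/364

P(all poetry) = 5/16 × 4/15 × 3/14 × 2/13 = 120/43680 = 1/364.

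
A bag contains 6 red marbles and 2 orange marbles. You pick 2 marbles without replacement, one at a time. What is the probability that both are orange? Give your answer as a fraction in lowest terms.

P(all orange) = 2/8 × 1/7 = 2/56 = 1/28.

1/28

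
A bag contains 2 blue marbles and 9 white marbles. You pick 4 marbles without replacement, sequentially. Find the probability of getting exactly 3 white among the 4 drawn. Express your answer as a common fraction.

28/55

One ordering (white drawn first) has probability 9/11 × 8/10 × 7/9 × 2/8 = 1008/7920 = 7/55.
There are C(4,3) = 4 such orderings, each equally likely, so P = 4 × 7/55 = 28/55.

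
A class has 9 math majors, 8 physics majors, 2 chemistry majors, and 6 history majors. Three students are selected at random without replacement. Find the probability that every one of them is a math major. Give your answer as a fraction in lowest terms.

P(all math majors) = 9/25 × 8/24 × 7/23 = 504/13800 = 21/575.

21/575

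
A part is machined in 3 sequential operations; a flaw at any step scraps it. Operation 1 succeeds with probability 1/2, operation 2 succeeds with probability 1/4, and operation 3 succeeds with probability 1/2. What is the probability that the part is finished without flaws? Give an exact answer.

Multiplying along the chain,
P = 1/2 × 1/4 × 1/2 = 1/16.

1/16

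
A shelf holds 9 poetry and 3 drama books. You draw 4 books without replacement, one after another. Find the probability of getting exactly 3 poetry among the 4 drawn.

One ordering (poetry drawn first) has probability 9/12 × 8/11 × 7/10 × 3/9 = 1512/11880 = 7/55.
There are C(4,3) = 4 such orderings, each equally likely, so P = 4 × 7/55 = 28/55.

28/55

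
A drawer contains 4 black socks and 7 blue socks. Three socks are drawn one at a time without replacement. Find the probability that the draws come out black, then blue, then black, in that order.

Each draw changes the counts, so multiply the conditional probabilities along the sequence:
P = 4/11 × 7/10 × 3/9 = 84/990 = 14/165.

14/165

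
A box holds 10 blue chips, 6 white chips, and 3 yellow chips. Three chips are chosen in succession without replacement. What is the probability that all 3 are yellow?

1/969

P = 3/19 × 2/18 × 1/17 = 6/5814 = 1/969.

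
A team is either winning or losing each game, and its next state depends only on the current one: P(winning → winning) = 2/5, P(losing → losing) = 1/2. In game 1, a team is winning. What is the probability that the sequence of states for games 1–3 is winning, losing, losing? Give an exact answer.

Game 1 is given. For each transition, use the conditional probability from the current state:
P(losing | winning) = 3/5; P(losing | losing) = 1/2.
P = 3/5 × 1/2 = 3/10.

3/10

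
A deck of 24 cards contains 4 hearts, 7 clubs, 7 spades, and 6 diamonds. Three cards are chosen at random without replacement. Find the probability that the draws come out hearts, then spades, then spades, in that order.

7/506

Each draw changes the counts, so multiply the conditional probabilities along the sequence:
P = 4/24 × 7/23 × 6/22 = 168/12144 = 7/506.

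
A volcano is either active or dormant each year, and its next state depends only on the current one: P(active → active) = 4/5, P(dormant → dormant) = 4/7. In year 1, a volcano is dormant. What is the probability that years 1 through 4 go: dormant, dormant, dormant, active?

48/343

Year 1 is given. For each transition, use the conditional probability from the current state:
P(dormant | dormant) = 4/7; P(dormant | dormant) = 4/7; P(active | dormant) = 3/7.
P = 4/7 × 4/7 × 3/7 = 48/343.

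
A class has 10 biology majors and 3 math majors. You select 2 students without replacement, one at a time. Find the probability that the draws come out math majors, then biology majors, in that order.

Each draw changes the counts, so multiply the conditional probabilities along the sequence:
P = 3/13 × 10/12 = 30/156 = 5/26.

5/26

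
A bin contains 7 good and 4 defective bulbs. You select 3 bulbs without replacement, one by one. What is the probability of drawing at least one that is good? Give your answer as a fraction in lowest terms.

P(no good) = 4/11 × 3/10 × 2/9 = 24/990 = 4/165.
P(at least one) = 1 − 4/165 = 161/165.

161/165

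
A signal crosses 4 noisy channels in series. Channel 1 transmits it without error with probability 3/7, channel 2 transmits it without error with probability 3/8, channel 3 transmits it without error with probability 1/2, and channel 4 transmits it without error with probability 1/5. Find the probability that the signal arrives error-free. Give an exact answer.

9/560

Multiplying along the chain,
P = 3/7 × 3/8 × 1/2 × 1/5 = 9/560.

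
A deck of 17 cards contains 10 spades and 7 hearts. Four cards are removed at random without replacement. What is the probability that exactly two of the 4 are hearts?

One ordering (hearts drawn first) has probability 7/17 × 6/16 × 10/15 × 9/14 = 3780/57120 = 9/136.
There are C(4,2) = 6 such orderings, each equally likely, so P = 6 × 9/136 = 27/68.

27/68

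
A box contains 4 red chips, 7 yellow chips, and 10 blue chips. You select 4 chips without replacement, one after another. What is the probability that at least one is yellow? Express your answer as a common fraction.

P(no yellow) = 14/21 × 13/20 × 12/19 × 11/18 = 24024/143640 = 143/855.
P(at least one) = 1 − 143/855 = 712/855.

712/855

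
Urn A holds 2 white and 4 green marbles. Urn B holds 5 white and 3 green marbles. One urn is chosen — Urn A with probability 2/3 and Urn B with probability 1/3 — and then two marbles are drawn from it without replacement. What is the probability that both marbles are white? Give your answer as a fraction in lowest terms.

103/630

From Urn A: P(both white) = (2/6)(1/5) = 1/15.
From Urn B: P(both white) = (5/8)(4/7) = 5/14.
Total probability = (2/3)(1/15) + (1/3)(5/14) = 103/630.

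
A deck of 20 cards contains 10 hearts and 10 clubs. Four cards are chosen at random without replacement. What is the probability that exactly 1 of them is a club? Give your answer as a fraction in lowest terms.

80/323

One ordering (a club drawn first) has probability 10/20 × 10/19 × 9/18 × 8/17 = 7200/116280 = 20/323.
There are C(4,1) = 4 such orderings, each equally likely, so P = 4 × 20/323 = 80/323.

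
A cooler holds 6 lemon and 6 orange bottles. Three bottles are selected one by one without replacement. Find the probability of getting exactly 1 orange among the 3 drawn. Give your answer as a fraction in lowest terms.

One ordering (orange drawn first) has probability 6/12 × 6/11 × 5/10 = 180/1320 = 3/22.
There are C(3,1) = 3 such orderings, each equally likely, so P = 3 × 3/22 = 9/22.

9/22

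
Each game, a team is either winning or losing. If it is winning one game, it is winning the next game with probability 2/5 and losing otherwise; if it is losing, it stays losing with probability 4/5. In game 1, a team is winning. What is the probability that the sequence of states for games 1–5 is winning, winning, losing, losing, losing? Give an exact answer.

Game 1 is given. For each transition, use the conditional probability from the current state:
P(winning | winning) = 2/5; P(losing | winning) = 3/5; P(losing | losing) = 4/5; P(losing | losing) = 4/5.
P = 2/5 × 3/5 × 4/5 × 4/5 = 96/625.

96/625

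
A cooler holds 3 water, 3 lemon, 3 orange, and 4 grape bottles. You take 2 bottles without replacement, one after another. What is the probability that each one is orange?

1/26

P(every draw is orange) = 3/13 × 2/12 = 6/156 = 1/26.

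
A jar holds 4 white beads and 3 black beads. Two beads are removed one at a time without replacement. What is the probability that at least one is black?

5/7

P(no black) = 4/7 × 3/6 = 12/42 = 2/7.
P(at least one) = 1 − 2/7 = 5/7.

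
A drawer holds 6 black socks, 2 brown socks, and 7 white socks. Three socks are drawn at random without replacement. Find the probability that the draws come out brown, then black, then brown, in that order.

2/455

Each draw changes the counts, so multiply the conditional probabilities along the sequence:
P = 2/15 × 6/14 × 1/13 = 12/2730 = 2/455.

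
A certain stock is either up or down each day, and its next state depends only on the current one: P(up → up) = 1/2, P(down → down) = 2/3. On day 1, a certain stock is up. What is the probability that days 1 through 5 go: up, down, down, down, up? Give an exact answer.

2/27

Day 1 is given. For each transition, use the conditional probability from the current state:
P(down | up) = 1/2; P(down | down) = 2/3; P(down | down) = 2/3; P(up | down) = 1/3.
P = 1/2 × 2/3 × 2/3 × 1/3 = 4/54 = 2/27.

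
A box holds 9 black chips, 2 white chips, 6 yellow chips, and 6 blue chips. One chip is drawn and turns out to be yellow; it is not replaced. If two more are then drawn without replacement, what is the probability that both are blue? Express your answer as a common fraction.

5/77

With the first chip removed, 6 blue remain out of 22.
P = 6/22 × 5/21 = 30/462 = 5/77.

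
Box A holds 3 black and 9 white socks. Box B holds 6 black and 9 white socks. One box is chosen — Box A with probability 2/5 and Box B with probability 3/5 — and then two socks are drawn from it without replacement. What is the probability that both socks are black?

From Box A: P(both black) = (3/12)(2/11) = 1/22.
From Box B: P(both black) = (6/15)(5/14) = 1/7.
Total probability = (2/5)(1/22) + (3/5)(1/7) = 8/77.

8/77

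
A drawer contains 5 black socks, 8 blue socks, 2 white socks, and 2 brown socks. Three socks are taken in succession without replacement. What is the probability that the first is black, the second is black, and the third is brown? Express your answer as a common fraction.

1/102

Chain rule:
P = 5/17 × 4/16 × 2/15 = 40/4080 = 1/102.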